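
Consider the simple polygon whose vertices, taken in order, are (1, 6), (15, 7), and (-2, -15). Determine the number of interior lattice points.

144

By the shoelace formula, twice the signed area is |(1·7 − 15·6) + (15·(-15) − (-2)·7) + ((-2)·6 − 1·(-15))| = 291, so the area is 291/2.
Summing gcd(|Δx|,|Δy|) over the edges gives the boundary count: gcd(14,1) + gcd(17,22) + gcd(3,21) = 1+1+3 = 5.
Pick's theorem gives I = A − B/2 + 1 = 291/2 − 5/2 + 1 = 144.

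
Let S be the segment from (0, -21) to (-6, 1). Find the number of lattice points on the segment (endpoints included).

The number of lattice points on a segment between lattice points is gcd(|Δx|,|Δy|) + 1 = gcd(6,22) + 1 = 2 + 1 = 3.

3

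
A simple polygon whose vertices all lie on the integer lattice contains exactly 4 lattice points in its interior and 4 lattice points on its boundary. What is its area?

5

By Pick's theorem, A = I + B/2 − 1 = 4 + 4/2 − 1 = 5.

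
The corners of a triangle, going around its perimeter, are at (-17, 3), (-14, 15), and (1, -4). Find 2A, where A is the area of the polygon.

237

The shoelace formula gives twice the area as |[(-17)·15 − (-14)·3] + [(-14)·(-4) − 1·15] + [1·3 − (-17)·(-4)]| = 237, so the area is 118.5.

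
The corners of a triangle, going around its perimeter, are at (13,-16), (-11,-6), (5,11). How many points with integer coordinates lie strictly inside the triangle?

By the shoelace formula, twice the signed area is |(13·(-6) − (-11)·(-16)) + ((-11)·11 − 5·(-6)) + (5·(-16) − 13·11)| = 568, so the area is 284.
Summing gcd(|Δx|,|Δy|) over the edges gives the boundary count: gcd(24,10) + gcd(16,17) + gcd(8,27) = 2+1+1 = 4.
By Pick's theorem A = I + B/2 − 1, so I = 284 − 4/2 + 1 = 283.

283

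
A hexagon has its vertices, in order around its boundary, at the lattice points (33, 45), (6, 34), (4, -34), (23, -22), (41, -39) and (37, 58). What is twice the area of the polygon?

By the shoelace formula, twice the signed area is |(33·34 − 6·45) + (6·(-34) − 4·34) + (4·(-22) − 23·(-34)) + (23·(-39) − 41·(-22)) + (41·58 − 37·(-39)) + (37·45 − 33·58)| = 4783, so the area is 2391.5.

4783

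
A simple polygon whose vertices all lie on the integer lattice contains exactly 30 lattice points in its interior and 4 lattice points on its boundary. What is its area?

31

Pick's theorem states A = I + B/2 − 1, so A = 30 + 4/2 − 1 = 31.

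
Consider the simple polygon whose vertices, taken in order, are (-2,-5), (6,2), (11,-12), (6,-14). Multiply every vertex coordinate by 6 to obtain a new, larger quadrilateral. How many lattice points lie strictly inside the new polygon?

3733

By the shoelace formula, twice the signed area is |[(-2)·2 − 6·(-5)] + [6·(-12) − 11·2] + [11·(-14) − 6·(-12)] + [6·(-5) − (-2)·(-14)]| = 208, so the area is 104.
The number of boundary lattice points is Σ gcd(|Δx|,|Δy|) = gcd(8,7) + gcd(5,14) + gcd(5,2) + gcd(8,9) = 1+1+1+1 = 4.
Scaling by 6 multiplies the area by 6² = 36 (so the new area is 3744) and multiplies the boundary lattice-point count by 6, giving 24.
By Pick's theorem, the interior count of the dilated polygon is 3744 − 24/2 + 1 = 3733.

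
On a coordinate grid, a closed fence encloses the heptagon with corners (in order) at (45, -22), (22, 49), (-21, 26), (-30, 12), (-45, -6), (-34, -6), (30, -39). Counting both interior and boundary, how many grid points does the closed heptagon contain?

4113

By the shoelace formula, twice the signed area is |(45·49 − 22·(-22)) + (22·26 − (-21)·49) + ((-21)·12 − (-30)·26) + ((-30)·(-6) − (-45)·12) + ((-45)·(-6) − (-34)·(-6)) + ((-34)·(-39) − 30·(-6)) + (30·(-22) − 45·(-39))| = 8205, so the area is 4102.5.
The number of boundary lattice points is Σ gcd(|Δx|,|Δy|) = gcd(23,71) + gcd(43,23) + gcd(9,14) + gcd(15,18) + gcd(11,0) + gcd(64,33) + gcd(15,17) = 1+1+1+3+11+1+1 = 19.
Pick's theorem gives I = A − B/2 + 1 = 4102.5 − 19/2 + 1 = 4094, so the closed region contains I + B = 4094 + 19 = 4113 lattice points.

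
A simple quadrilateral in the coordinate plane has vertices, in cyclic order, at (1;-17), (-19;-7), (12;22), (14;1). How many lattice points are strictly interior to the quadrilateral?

By the shoelace formula, twice the signed area is |[1·(-7) − (-19)·(-17)] + [(-19)·22 − 12·(-7)] + [12·1 − 14·22] + [14·(-17) − 1·1]| = 1199, so the area is 599.5.
Summing gcd(|Δx|,|Δy|) over the edges gives the boundary count: gcd(20,10) + gcd(31,29) + gcd(2,21) + gcd(13,18) = 10+1+1+1 = 13.
Pick's theorem gives I = A − B/2 + 1 = 599.5 − 13/2 + 1 = 594.

594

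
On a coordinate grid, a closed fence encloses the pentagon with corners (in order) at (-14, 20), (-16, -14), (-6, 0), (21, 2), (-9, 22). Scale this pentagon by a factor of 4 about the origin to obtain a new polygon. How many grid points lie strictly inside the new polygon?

8193

The shoelace formula gives twice the area as |[(-14)·(-14) − (-16)·20] + [(-16)·0 − (-6)·(-14)] + [(-6)·2 − 21·0] + [21·22 − (-9)·2] + [(-9)·20 − (-14)·22]| = 1028, so the area is 514.
Summing gcd(|Δx|,|Δy|) over the edges gives the boundary count: gcd(2,34) + gcd(10,14) + gcd(27,2) + gcd(30,20) + gcd(5,2) = 2+2+1+10+1 = 16.
Scaling by 4 multiplies the area by 4² = 16 (so the new area is 8224) and multiplies the boundary lattice-point count by 4, giving 64.
By Pick's theorem, the interior count of the dilated polygon is 8224 − 64/2 + 1 = 8193.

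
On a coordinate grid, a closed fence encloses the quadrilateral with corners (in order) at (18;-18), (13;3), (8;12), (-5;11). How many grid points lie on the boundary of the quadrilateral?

4

Summing gcd(|Δx|,|Δy|) over the edges gives the boundary count: gcd(5,21) + gcd(5,9) + gcd(13,1) + gcd(23,29) = 1+1+1+1 = 4.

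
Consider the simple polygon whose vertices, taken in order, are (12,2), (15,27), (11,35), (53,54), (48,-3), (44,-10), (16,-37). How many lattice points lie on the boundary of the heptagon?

10

The number of boundary lattice points is Σ gcd(|Δx|,|Δy|) = gcd(3,25) + gcd(4,8) + gcd(42,19) + gcd(5,57) + gcd(4,7) + gcd(28,27) + gcd(4,39) = 1+4+1+1+1+1+1 = 10.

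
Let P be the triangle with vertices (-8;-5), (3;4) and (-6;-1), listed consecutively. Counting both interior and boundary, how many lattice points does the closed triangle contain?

By the shoelace formula, twice the signed area is |[(-8)·4 − 3·(-5)] + [3·(-1) − (-6)·4] + [(-6)·(-5) − (-8)·(-1)]| = 26, so the area is 13.
The number of boundary lattice points is Σ gcd(|Δx|,|Δy|) = gcd(11,9) + gcd(9,5) + gcd(2,4) = 1+1+2 = 4.
Pick's theorem gives I = A − B/2 + 1 = 13 − 4/2 + 1 = 12, so the closed region contains I + B = 12 + 4 = 16 lattice points.

16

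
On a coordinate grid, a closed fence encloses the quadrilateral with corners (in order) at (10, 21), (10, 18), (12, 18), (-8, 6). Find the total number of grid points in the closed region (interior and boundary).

46

Using the shoelace formula, 2A = |[10·18 − 10·21] + [10·18 − 12·18] + [12·6 − (-8)·18] + [(-8)·21 − 10·6]| = 78, so the area is 39.
The number of boundary lattice points is Σ gcd(|Δx|,|Δy|) = gcd(0,3) + gcd(2,0) + gcd(20,12) + gcd(18,15) = 3+2+4+3 = 12.
Pick's theorem gives I = A − B/2 + 1 = 39 − 12/2 + 1 = 34, so the closed region contains I + B = 34 + 12 = 46 lattice points.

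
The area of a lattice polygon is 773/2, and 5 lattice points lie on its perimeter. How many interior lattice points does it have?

385

Pick's theorem A = I + B/2 − 1 rearranges to I = A − B/2 + 1 = 773/2 − 5/2 + 1 = 385.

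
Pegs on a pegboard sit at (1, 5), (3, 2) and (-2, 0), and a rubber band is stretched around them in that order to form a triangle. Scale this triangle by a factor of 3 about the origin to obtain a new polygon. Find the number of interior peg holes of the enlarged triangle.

82

The shoelace formula gives twice the area as |[1·2 − 3·5] + [3·0 − (-2)·2] + [(-2)·5 − 1·0]| = 19, so the area is 19/2.
Along each edge there are gcd(|Δx|,|Δy|)+1 lattice points, so counting each shared vertex once the boundary has gcd(2,3) + gcd(5,2) + gcd(3,5) = 1+1+1 = 3.
Scaling by 3 multiplies the area by 3² = 9 (so the new area is 85.5) and multiplies the boundary lattice-point count by 3, giving 9.
By Pick's theorem, the interior count of the dilated polygon is 85.5 − 9/2 + 1 = 82.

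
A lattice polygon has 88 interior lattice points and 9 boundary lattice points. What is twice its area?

183

By Pick's theorem, A = I + B/2 − 1 = 88 + 9/2 − 1 = 183/2.
Hence 2A = 183.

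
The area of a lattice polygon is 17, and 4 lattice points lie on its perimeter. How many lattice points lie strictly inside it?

Pick's theorem A = I + B/2 − 1 rearranges to I = A − B/2 + 1 = 17 − 4/2 + 1 = 16.

16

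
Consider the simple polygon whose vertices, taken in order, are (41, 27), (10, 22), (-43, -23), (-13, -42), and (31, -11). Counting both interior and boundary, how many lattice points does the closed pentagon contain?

2798

The shoelace formula gives twice the area as |(41·22 − 10·27) + (10·(-23) − (-43)·22) + ((-43)·(-42) − (-13)·(-23)) + ((-13)·(-11) − 31·(-42)) + (31·27 − 41·(-11))| = 5588, so the area is 2794.
Along each edge there are gcd(|Δx|,|Δy|)+1 lattice points, so counting each shared vertex once the boundary has gcd(31,5) + gcd(53,45) + gcd(30,19) + gcd(44,31) + gcd(10,38) = 1+1+1+1+2 = 6.
Pick's theorem gives I = A − B/2 + 1 = 2794 − 6/2 + 1 = 2792, so the closed region contains I + B = 2792 + 6 = 2798 lattice points.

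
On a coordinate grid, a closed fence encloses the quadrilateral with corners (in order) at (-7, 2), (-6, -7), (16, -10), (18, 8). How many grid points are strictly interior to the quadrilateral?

By the shoelace formula, twice the signed area is |((-7)·(-7) − (-6)·2) + ((-6)·(-10) − 16·(-7)) + (16·8 − 18·(-10)) + (18·2 − (-7)·8)| = 633, so the area is 316.5.
Summing gcd(|Δx|,|Δy|) over the edges gives the boundary count: gcd(1,9) + gcd(22,3) + gcd(2,18) + gcd(25,6) = 1+1+2+1 = 5.
By Pick's theorem A = I + B/2 − 1, so I = 316.5 − 5/2 + 1 = 315.

315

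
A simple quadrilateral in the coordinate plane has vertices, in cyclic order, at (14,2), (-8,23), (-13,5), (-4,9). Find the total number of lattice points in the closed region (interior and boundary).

By the shoelace formula, twice the signed area is |(14·23 − (-8)·2) + ((-8)·5 − (-13)·23) + ((-13)·9 − (-4)·5) + ((-4)·2 − 14·9)| = 366, so the area is 183.
Summing gcd(|Δx|,|Δy|) over the edges gives the boundary count: gcd(22,21) + gcd(5,18) + gcd(9,4) + gcd(18,7) = 1+1+1+1 = 4.
Pick's theorem gives I = A − B/2 + 1 = 183 − 4/2 + 1 = 182, so the closed region contains I + B = 182 + 4 = 186 lattice points.

186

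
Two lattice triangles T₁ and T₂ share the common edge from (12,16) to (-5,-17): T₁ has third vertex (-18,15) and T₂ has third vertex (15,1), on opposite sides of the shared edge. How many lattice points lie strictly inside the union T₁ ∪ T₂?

661

The union is the simple quadrilateral with vertices (12,16), (-18,15), (-5,-17), (15,1) in order.
Using the shoelace formula, 2A = |(12·15 − (-18)·16) + ((-18)·(-17) − (-5)·15) + ((-5)·1 − 15·(-17)) + (15·16 − 12·1)| = 1327, so the area is 1327/2.
Summing gcd(|Δx|,|Δy|) over the edges gives the boundary count: gcd(30,1) + gcd(13,32) + gcd(20,18) + gcd(3,15) = 1+1+2+3 = 7.
By Pick's theorem I = A − B/2 + 1 = 1327/2 − 7/2 + 1 = 661.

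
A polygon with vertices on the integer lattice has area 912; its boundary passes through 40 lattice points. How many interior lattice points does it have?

Pick's theorem A = I + B/2 − 1 rearranges to I = A − B/2 + 1 = 912 − 40/2 + 1 = 893.

893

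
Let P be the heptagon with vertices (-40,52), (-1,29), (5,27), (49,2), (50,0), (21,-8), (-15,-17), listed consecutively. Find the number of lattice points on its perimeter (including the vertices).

16

Summing gcd(|Δx|,|Δy|) over the edges gives the boundary count: gcd(39,23) + gcd(6,2) + gcd(44,25) + gcd(1,2) + gcd(29,8) + gcd(36,9) + gcd(25,69) = 1+2+1+1+1+9+1 = 16.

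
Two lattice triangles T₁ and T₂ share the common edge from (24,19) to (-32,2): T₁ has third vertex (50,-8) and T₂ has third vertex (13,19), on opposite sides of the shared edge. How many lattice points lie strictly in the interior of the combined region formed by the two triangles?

The union is the simple quadrilateral with vertices (24,19), (50,-8), (-32,2), (13,19) in order.
The shoelace formula gives twice the area as |(24·(-8) − 50·19) + (50·2 − (-32)·(-8)) + ((-32)·19 − 13·2) + (13·19 − 24·19)| = 2141, so the area is 1070.5.
Along each edge there are gcd(|Δx|,|Δy|)+1 lattice points, so counting each shared vertex once the boundary has gcd(26,27) + gcd(82,10) + gcd(45,17) + gcd(11,0) = 1+2+1+11 = 15.
By Pick's theorem I = A − B/2 + 1 = 1070.5 − 15/2 + 1 = 1064.

1064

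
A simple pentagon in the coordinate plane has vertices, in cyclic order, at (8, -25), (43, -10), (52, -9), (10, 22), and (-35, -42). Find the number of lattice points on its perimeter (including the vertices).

9

Summing gcd(|Δx|,|Δy|) over the edges gives the boundary count: gcd(35,15) + gcd(9,1) + gcd(42,31) + gcd(45,64) + gcd(43,17) = 5+1+1+1+1 = 9.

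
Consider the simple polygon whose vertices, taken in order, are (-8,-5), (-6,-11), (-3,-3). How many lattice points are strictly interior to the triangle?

By the shoelace formula, twice the signed area is |((-8)·(-11) − (-6)·(-5)) + ((-6)·(-3) − (-3)·(-11)) + ((-3)·(-5) − (-8)·(-3))| = 34, so the area is 17.
The number of boundary lattice points is Σ gcd(|Δx|,|Δy|) = gcd(2,6) + gcd(3,8) + gcd(5,2) = 2+1+1 = 4.
Pick's theorem gives I = A − B/2 + 1 = 17 − 4/2 + 1 = 16.

16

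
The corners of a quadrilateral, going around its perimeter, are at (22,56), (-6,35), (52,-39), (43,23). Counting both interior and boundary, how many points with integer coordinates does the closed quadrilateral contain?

The shoelace formula gives twice the area as |[22·35 − (-6)·56] + [(-6)·(-39) − 52·35] + [52·23 − 43·(-39)] + [43·56 − 22·23]| = 4295, so the area is 4295/2.
Along each edge there are gcd(|Δx|,|Δy|)+1 lattice points, so counting each shared vertex once the boundary has gcd(28,21) + gcd(58,74) + gcd(9,62) + gcd(21,33) = 7+2+1+3 = 13.
Pick's theorem gives I = A − B/2 + 1 = 4295/2 − 13/2 + 1 = 2142, so the closed region contains I + B = 2142 + 13 = 2155 lattice points.

2155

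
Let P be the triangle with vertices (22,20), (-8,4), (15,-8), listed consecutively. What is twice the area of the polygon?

Using the shoelace formula, 2A = |[22·4 − (-8)·20] + [(-8)·(-8) − 15·4] + [15·20 − 22·(-8)]| = 728, so the area is 364.

728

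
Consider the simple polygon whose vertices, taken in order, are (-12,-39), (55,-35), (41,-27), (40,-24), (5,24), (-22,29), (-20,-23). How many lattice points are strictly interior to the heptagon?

Using the shoelace formula, 2A = |((-12)·(-35) − 55·(-39)) + (55·(-27) − 41·(-35)) + (41·(-24) − 40·(-27)) + (40·24 − 5·(-24)) + (5·29 − (-22)·24) + ((-22)·(-23) − (-20)·29) + ((-20)·(-39) − (-12)·(-23))| = 5954, so the area is 2977.
Along each edge there are gcd(|Δx|,|Δy|)+1 lattice points, so counting each shared vertex once the boundary has gcd(67,4) + gcd(14,8) + gcd(1,3) + gcd(35,48) + gcd(27,5) + gcd(2,52) + gcd(8,16) = 1+2+1+1+1+2+8 = 16.
By Pick's theorem A = I + B/2 − 1, so I = 2977 − 16/2 + 1 = 2970.

2970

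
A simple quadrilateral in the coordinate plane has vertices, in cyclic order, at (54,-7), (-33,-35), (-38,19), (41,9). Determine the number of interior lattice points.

The shoelace formula gives twice the area as |(54·(-35) − (-33)·(-7)) + ((-33)·19 − (-38)·(-35)) + ((-38)·9 − 41·19) + (41·(-7) − 54·9)| = 5972, so the area is 2986.
The number of boundary lattice points is Σ gcd(|Δx|,|Δy|) = gcd(87,28) + gcd(5,54) + gcd(79,10) + gcd(13,16) = 1+1+1+1 = 4.
Pick's theorem gives I = A − B/2 + 1 = 2986 − 4/2 + 1 = 2985.

2985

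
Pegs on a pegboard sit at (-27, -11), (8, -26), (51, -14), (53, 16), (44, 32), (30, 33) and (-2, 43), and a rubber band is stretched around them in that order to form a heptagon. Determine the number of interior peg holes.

3787

Using the shoelace formula, 2A = |((-27)·(-26) − 8·(-11)) + (8·(-14) − 51·(-26)) + (51·16 − 53·(-14)) + (53·32 − 44·16) + (44·33 − 30·32) + (30·43 − (-2)·33) + ((-2)·(-11) − (-27)·43)| = 7585, so the area is 7585/2.
Along each edge there are gcd(|Δx|,|Δy|)+1 lattice points, so counting each shared vertex once the boundary has gcd(35,15) + gcd(43,12) + gcd(2,30) + gcd(9,16) + gcd(14,1) + gcd(32,10) + gcd(25,54) = 5+1+2+1+1+2+1 = 13.
By Pick's theorem A = I + B/2 − 1, so I = 7585/2 − 13/2 + 1 = 3787.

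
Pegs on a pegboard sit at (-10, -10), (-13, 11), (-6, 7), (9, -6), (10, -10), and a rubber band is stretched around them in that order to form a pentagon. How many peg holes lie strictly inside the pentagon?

By the shoelace formula, twice the signed area is |((-10)·11 − (-13)·(-10)) + ((-13)·7 − (-6)·11) + ((-6)·(-6) − 9·7) + (9·(-10) − 10·(-6)) + (10·(-10) − (-10)·(-10))| = 522, so the area is 261.
The number of boundary lattice points is Σ gcd(|Δx|,|Δy|) = gcd(3,21) + gcd(7,4) + gcd(15,13) + gcd(1,4) + gcd(20,0) = 3+1+1+1+20 = 26.
By Pick's theorem A = I + B/2 − 1, so I = 261 − 26/2 + 1 = 249.

249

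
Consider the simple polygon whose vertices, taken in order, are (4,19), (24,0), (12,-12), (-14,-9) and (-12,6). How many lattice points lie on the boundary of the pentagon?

16

The number of boundary lattice points is Σ gcd(|Δx|,|Δy|) = gcd(20,19) + gcd(12,12) + gcd(26,3) + gcd(2,15) + gcd(16,13) = 1+12+1+1+1 = 16.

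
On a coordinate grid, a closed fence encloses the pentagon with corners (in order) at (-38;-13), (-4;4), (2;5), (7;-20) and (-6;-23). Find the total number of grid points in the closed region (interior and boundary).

706

By the shoelace formula, twice the signed area is |((-38)·4 − (-4)·(-13)) + ((-4)·5 − 2·4) + (2·(-20) − 7·5) + (7·(-23) − (-6)·(-20)) + ((-6)·(-13) − (-38)·(-23))| = 1384, so the area is 692.
Along each edge there are gcd(|Δx|,|Δy|)+1 lattice points, so counting each shared vertex once the boundary has gcd(34,17) + gcd(6,1) + gcd(5,25) + gcd(13,3) + gcd(32,10) = 17+1+5+1+2 = 26.
Pick's theorem gives I = A − B/2 + 1 = 692 − 26/2 + 1 = 680, so the closed region contains I + B = 680 + 26 = 706 lattice points.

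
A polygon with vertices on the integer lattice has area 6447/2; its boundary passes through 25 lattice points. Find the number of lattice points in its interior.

From Pick's theorem, I = A − B/2 + 1 = 6447/2 − 25/2 + 1 = 3212.

3212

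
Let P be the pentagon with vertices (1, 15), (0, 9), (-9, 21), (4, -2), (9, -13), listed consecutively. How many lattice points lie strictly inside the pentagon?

65

Using the shoelace formula, 2A = |[1·9 − 0·15] + [0·21 − (-9)·9] + [(-9)·(-2) − 4·21] + [4·(-13) − 9·(-2)] + [9·15 − 1·(-13)]| = 138, so the area is 69.
Summing gcd(|Δx|,|Δy|) over the edges gives the boundary count: gcd(1,6) + gcd(9,12) + gcd(13,23) + gcd(5,11) + gcd(8,28) = 1+3+1+1+4 = 10.
By Pick's theorem A = I + B/2 − 1, so I = 69 − 10/2 + 1 = 65.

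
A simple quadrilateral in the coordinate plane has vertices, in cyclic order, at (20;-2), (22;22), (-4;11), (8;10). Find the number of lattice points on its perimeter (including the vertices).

Summing gcd(|Δx|,|Δy|) over the edges gives the boundary count: gcd(2,24) + gcd(26,11) + gcd(12,1) + gcd(12,12) = 2+1+1+12 = 16.

16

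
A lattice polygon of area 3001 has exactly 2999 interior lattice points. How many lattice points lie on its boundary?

Pick's theorem gives A = I + B/2 − 1, so B = 2(A − I + 1) = 2(3001 − 2999 + 1) = 6.

6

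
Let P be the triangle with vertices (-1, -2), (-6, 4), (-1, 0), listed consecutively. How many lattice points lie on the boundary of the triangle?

4

The number of boundary lattice points is Σ gcd(|Δx|,|Δy|) = gcd(5,6) + gcd(5,4) + gcd(0,2) = 1+1+2 = 4.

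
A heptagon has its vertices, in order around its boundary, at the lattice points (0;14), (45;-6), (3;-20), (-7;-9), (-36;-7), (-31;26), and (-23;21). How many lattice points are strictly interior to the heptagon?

Using the shoelace formula, 2A = |(0·(-6) − 45·14) + (45·(-20) − 3·(-6)) + (3·(-9) − (-7)·(-20)) + ((-7)·(-7) − (-36)·(-9)) + ((-36)·26 − (-31)·(-7)) + ((-31)·21 − (-23)·26) + ((-23)·14 − 0·21)| = 3482, so the area is 1741.
Summing gcd(|Δx|,|Δy|) over the edges gives the boundary count: gcd(45,20) + gcd(42,14) + gcd(10,11) + gcd(29,2) + gcd(5,33) + gcd(8,5) + gcd(23,7) = 5+14+1+1+1+1+1 = 24.
Pick's theorem gives I = A − B/2 + 1 = 1741 − 24/2 + 1 = 1730.

1730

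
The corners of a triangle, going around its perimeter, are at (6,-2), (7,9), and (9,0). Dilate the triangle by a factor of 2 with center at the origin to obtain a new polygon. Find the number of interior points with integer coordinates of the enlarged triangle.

60

By the shoelace formula, twice the signed area is |(6·9 − 7·(-2)) + (7·0 − 9·9) + (9·(-2) − 6·0)| = 31, so the area is 15.5.
Summing gcd(|Δx|,|Δy|) over the edges gives the boundary count: gcd(1,11) + gcd(2,9) + gcd(3,2) = 1+1+1 = 3.
Scaling by 2 multiplies the area by 2² = 4 (so the new area is 62) and multiplies the boundary lattice-point count by 2, giving 6.
By Pick's theorem, the interior count of the dilated polygon is 62 − 6/2 + 1 = 60.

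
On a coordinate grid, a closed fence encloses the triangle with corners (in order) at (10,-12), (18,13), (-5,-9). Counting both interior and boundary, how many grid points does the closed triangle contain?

203

By the shoelace formula, twice the signed area is |(10·13 − 18·(-12)) + (18·(-9) − (-5)·13) + ((-5)·(-12) − 10·(-9))| = 399, so the area is 199.5.
Summing gcd(|Δx|,|Δy|) over the edges gives the boundary count: gcd(8,25) + gcd(23,22) + gcd(15,3) = 1+1+3 = 5.
Pick's theorem gives I = A − B/2 + 1 = 199.5 − 5/2 + 1 = 198, so the closed region contains I + B = 198 + 5 = 203 lattice points.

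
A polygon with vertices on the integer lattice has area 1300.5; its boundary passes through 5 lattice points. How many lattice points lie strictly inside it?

1299

Pick's theorem A = I + B/2 − 1 rearranges to I = A − B/2 + 1 = 1300.5 − 5/2 + 1 = 1299.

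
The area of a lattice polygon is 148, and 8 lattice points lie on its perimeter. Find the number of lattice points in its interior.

Pick's theorem A = I + B/2 − 1 rearranges to I = A − B/2 + 1 = 148 − 8/2 + 1 = 145.

145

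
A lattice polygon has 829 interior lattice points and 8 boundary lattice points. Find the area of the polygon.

Pick's theorem states A = I + B/2 − 1, so A = 829 + 8/2 − 1 = 832.

832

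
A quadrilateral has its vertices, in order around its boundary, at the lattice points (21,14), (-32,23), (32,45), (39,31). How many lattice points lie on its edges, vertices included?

11

The number of boundary lattice points is Σ gcd(|Δx|,|Δy|) = gcd(53,9) + gcd(64,22) + gcd(7,14) + gcd(18,17) = 1+2+7+1 = 11.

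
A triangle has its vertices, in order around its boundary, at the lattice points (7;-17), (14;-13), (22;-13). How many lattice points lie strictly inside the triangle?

12

By the shoelace formula, twice the signed area is |[7·(-13) − 14·(-17)] + [14·(-13) − 22·(-13)] + [22·(-17) − 7·(-13)]| = 32, so the area is 16.
Summing gcd(|Δx|,|Δy|) over the edges gives the boundary count: gcd(7,4) + gcd(8,0) + gcd(15,4) = 1+8+1 = 10.
Pick's theorem gives I = A − B/2 + 1 = 16 − 10/2 + 1 = 12.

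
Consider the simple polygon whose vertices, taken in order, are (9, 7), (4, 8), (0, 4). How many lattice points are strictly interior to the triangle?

The shoelace formula gives twice the area as |[9·8 − 4·7] + [4·4 − 0·8] + [0·7 − 9·4]| = 24, so the area is 12.
The number of boundary lattice points is Σ gcd(|Δx|,|Δy|) = gcd(5,1) + gcd(4,4) + gcd(9,3) = 1+4+3 = 8.
By Pick's theorem A = I + B/2 − 1, so I = 12 − 8/2 + 1 = 9.

9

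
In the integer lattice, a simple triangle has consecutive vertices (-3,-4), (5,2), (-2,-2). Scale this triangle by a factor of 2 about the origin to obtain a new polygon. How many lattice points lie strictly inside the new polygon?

17

The shoelace formula gives twice the area as |((-3)·2 − 5·(-4)) + (5·(-2) − (-2)·2) + ((-2)·(-4) − (-3)·(-2))| = 10, so the area is 5.
Summing gcd(|Δx|,|Δy|) over the edges gives the boundary count: gcd(8,6) + gcd(7,4) + gcd(1,2) = 2+1+1 = 4.
Scaling by 2 multiplies the area by 2² = 4 (so the new area is 20) and multiplies the boundary lattice-point count by 2, giving 8.
By Pick's theorem, the interior count of the dilated polygon is 20 − 8/2 + 1 = 17.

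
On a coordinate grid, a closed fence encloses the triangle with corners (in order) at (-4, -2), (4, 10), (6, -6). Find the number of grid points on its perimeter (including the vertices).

Summing gcd(|Δx|,|Δy|) over the edges gives the boundary count: gcd(8,12) + gcd(2,16) + gcd(10,4) = 4+2+2 = 8.

8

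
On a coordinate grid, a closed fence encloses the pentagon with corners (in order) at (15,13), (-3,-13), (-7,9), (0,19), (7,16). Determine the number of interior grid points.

342

The shoelace formula gives twice the area as |(15·(-13) − (-3)·13) + ((-3)·9 − (-7)·(-13)) + ((-7)·19 − 0·9) + (0·16 − 7·19) + (7·13 − 15·16)| = 689, so the area is 689/2.
The number of boundary lattice points is Σ gcd(|Δx|,|Δy|) = gcd(18,26) + gcd(4,22) + gcd(7,10) + gcd(7,3) + gcd(8,3) = 2+2+1+1+1 = 7.
Pick's theorem gives I = A − B/2 + 1 = 689/2 − 7/2 + 1 = 342.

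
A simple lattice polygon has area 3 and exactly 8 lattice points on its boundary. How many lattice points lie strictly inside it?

0

From Pick's theorem, I = A − B/2 + 1 = 3 − 8/2 + 1 = 0.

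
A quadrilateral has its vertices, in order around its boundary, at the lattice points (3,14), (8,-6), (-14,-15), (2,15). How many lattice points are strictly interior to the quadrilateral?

Using the shoelace formula, 2A = |(3·(-6) − 8·14) + (8·(-15) − (-14)·(-6)) + ((-14)·15 − 2·(-15)) + (2·14 − 3·15)| = 531, so the area is 265.5.
Summing gcd(|Δx|,|Δy|) over the edges gives the boundary count: gcd(5,20) + gcd(22,9) + gcd(16,30) + gcd(1,1) = 5+1+2+1 = 9.
Pick's theorem gives I = A − B/2 + 1 = 265.5 − 9/2 + 1 = 262.

262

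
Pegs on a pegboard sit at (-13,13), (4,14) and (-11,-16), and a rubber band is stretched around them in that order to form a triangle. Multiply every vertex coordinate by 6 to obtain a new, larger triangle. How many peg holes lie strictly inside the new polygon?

Using the shoelace formula, 2A = |((-13)·14 − 4·13) + (4·(-16) − (-11)·14) + ((-11)·13 − (-13)·(-16))| = 495, so the area is 495/2.
Summing gcd(|Δx|,|Δy|) over the edges gives the boundary count: gcd(17,1) + gcd(15,30) + gcd(2,29) = 1+15+1 = 17.
Scaling by 6 multiplies the area by 6² = 36 (so the new area is 8910) and multiplies the boundary lattice-point count by 6, giving 102.
By Pick's theorem, the interior count of the dilated polygon is 8910 − 102/2 + 1 = 8860.

8860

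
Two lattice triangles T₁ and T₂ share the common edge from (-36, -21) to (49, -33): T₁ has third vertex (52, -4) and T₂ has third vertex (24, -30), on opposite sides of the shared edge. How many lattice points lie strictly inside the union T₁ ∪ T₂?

1271

The union is the simple quadrilateral with vertices (-36, -21), (52, -4), (49, -33), (24, -30) in order.
Using the shoelace formula, 2A = |[(-36)·(-4) − 52·(-21)] + [52·(-33) − 49·(-4)] + [49·(-30) − 24·(-33)] + [24·(-21) − (-36)·(-30)]| = 2546, so the area is 1273.
Summing gcd(|Δx|,|Δy|) over the edges gives the boundary count: gcd(88,17) + gcd(3,29) + gcd(25,3) + gcd(60,9) = 1+1+1+3 = 6.
By Pick's theorem I = A − B/2 + 1 = 1273 − 6/2 + 1 = 1271.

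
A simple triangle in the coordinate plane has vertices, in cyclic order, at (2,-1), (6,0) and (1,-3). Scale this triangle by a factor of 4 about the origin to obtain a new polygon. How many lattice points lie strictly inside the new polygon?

51

By the shoelace formula, twice the signed area is |(2·0 − 6·(-1)) + (6·(-3) − 1·0) + (1·(-1) − 2·(-3))| = 7, so the area is 3.5.
Along each edge there are gcd(|Δx|,|Δy|)+1 lattice points, so counting each shared vertex once the boundary has gcd(4,1) + gcd(5,3) + gcd(1,2) = 1+1+1 = 3.
Scaling by 4 multiplies the area by 4² = 16 (so the new area is 56) and multiplies the boundary lattice-point count by 4, giving 12.
By Pick's theorem, the interior count of the dilated polygon is 56 − 12/2 + 1 = 51.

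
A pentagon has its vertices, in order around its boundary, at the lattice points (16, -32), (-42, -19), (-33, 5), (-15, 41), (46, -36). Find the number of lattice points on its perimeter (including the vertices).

25

Summing gcd(|Δx|,|Δy|) over the edges gives the boundary count: gcd(58,13) + gcd(9,24) + gcd(18,36) + gcd(61,77) + gcd(30,4) = 1+3+18+1+2 = 25.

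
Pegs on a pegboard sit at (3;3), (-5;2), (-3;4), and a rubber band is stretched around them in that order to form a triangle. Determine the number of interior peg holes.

6

By the shoelace formula, twice the signed area is |(3·2 − (-5)·3) + ((-5)·4 − (-3)·2) + ((-3)·3 − 3·4)| = 14, so the area is 7.
Summing gcd(|Δx|,|Δy|) over the edges gives the boundary count: gcd(8,1) + gcd(2,2) + gcd(6,1) = 1+2+1 = 4.
Pick's theorem gives I = A − B/2 + 1 = 7 − 4/2 + 1 = 6.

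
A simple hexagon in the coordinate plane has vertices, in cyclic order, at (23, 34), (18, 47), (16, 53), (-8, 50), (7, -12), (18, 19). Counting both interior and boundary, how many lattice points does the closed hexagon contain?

By the shoelace formula, twice the signed area is |(23·47 − 18·34) + (18·53 − 16·47) + (16·50 − (-8)·53) + ((-8)·(-12) − 7·50) + (7·19 − 18·(-12)) + (18·34 − 23·19)| = 2165, so the area is 1082.5.
The number of boundary lattice points is Σ gcd(|Δx|,|Δy|) = gcd(5,13) + gcd(2,6) + gcd(24,3) + gcd(15,62) + gcd(11,31) + gcd(5,15) = 1+2+3+1+1+5 = 13.
Pick's theorem gives I = A − B/2 + 1 = 1082.5 − 13/2 + 1 = 1077, so the closed region contains I + B = 1077 + 13 = 1090 lattice points.

1090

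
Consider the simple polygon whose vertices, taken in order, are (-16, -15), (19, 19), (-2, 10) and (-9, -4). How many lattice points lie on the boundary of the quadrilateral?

Summing gcd(|Δx|,|Δy|) over the edges gives the boundary count: gcd(35,34) + gcd(21,9) + gcd(7,14) + gcd(7,11) = 1+3+7+1 = 12.

12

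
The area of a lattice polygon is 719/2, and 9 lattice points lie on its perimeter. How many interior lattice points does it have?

From Pick's theorem, I = A − B/2 + 1 = 719/2 − 9/2 + 1 = 356.

356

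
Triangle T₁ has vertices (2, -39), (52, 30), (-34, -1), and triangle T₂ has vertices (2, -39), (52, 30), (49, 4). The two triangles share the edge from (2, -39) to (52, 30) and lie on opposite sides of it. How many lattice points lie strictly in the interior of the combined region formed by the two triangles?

2737

The union is the simple quadrilateral with vertices (2, -39), (-34, -1), (52, 30), (49, 4) in order.
By the shoelace formula, twice the signed area is |(2·(-1) − (-34)·(-39)) + ((-34)·30 − 52·(-1)) + (52·4 − 49·30) + (49·(-39) − 2·4)| = 5477, so the area is 2738.5.
The number of boundary lattice points is Σ gcd(|Δx|,|Δy|) = gcd(36,38) + gcd(86,31) + gcd(3,26) + gcd(47,43) = 2+1+1+1 = 5.
By Pick's theorem I = A − B/2 + 1 = 2738.5 − 5/2 + 1 = 2737.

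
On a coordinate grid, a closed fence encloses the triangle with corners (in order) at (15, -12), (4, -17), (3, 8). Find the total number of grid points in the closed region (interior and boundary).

144

Using the shoelace formula, 2A = |(15·(-17) − 4·(-12)) + (4·8 − 3·(-17)) + (3·(-12) − 15·8)| = 280, so the area is 140.
The number of boundary lattice points is Σ gcd(|Δx|,|Δy|) = gcd(11,5) + gcd(1,25) + gcd(12,20) = 1+1+4 = 6.
Pick's theorem gives I = A − B/2 + 1 = 140 − 6/2 + 1 = 138, so the closed region contains I + B = 138 + 6 = 144 lattice points.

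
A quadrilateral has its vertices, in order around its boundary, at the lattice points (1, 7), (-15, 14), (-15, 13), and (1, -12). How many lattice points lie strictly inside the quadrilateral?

By the shoelace formula, twice the signed area is |(1·14 − (-15)·7) + ((-15)·13 − (-15)·14) + ((-15)·(-12) − 1·13) + (1·7 − 1·(-12))| = 320, so the area is 160.
Summing gcd(|Δx|,|Δy|) over the edges gives the boundary count: gcd(16,7) + gcd(0,1) + gcd(16,25) + gcd(0,19) = 1+1+1+19 = 22.
By Pick's theorem A = I + B/2 − 1, so I = 160 − 22/2 + 1 = 150.

150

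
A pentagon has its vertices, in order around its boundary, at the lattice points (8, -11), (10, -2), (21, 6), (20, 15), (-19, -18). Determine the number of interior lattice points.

332

Using the shoelace formula, 2A = |[8·(-2) − 10·(-11)] + [10·6 − 21·(-2)] + [21·15 − 20·6] + [20·(-18) − (-19)·15] + [(-19)·(-11) − 8·(-18)]| = 669, so the area is 669/2.
Along each edge there are gcd(|Δx|,|Δy|)+1 lattice points, so counting each shared vertex once the boundary has gcd(2,9) + gcd(11,8) + gcd(1,9) + gcd(39,33) + gcd(27,7) = 1+1+1+3+1 = 7.
By Pick's theorem A = I + B/2 − 1, so I = 669/2 − 7/2 + 1 = 332.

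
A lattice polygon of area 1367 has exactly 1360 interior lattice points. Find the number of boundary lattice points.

Pick's theorem gives A = I + B/2 − 1, so B = 2(A − I + 1) = 2(1367 − 1360 + 1) = 16.

16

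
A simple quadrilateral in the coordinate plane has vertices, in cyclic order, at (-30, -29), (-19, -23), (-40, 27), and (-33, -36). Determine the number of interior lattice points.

453

By the shoelace formula, twice the signed area is |[(-30)·(-23) − (-19)·(-29)] + [(-19)·27 − (-40)·(-23)] + [(-40)·(-36) − (-33)·27] + [(-33)·(-29) − (-30)·(-36)]| = 914, so the area is 457.
The number of boundary lattice points is Σ gcd(|Δx|,|Δy|) = gcd(11,6) + gcd(21,50) + gcd(7,63) + gcd(3,7) = 1+1+7+1 = 10.
Pick's theorem gives I = A − B/2 + 1 = 457 − 10/2 + 1 = 453.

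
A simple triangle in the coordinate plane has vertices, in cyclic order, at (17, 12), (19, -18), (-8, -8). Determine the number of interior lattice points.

392

The shoelace formula gives twice the area as |[17·(-18) − 19·12] + [19·(-8) − (-8)·(-18)] + [(-8)·12 − 17·(-8)]| = 790, so the area is 395.
The number of boundary lattice points is Σ gcd(|Δx|,|Δy|) = gcd(2,30) + gcd(27,10) + gcd(25,20) = 2+1+5 = 8.
By Pick's theorem A = I + B/2 − 1, so I = 395 − 8/2 + 1 = 392.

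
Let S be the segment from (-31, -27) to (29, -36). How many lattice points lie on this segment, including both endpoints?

The number of lattice points on a segment between lattice points is gcd(|Δx|,|Δy|) + 1 = gcd(60,9) + 1 = 3 + 1 = 4.

4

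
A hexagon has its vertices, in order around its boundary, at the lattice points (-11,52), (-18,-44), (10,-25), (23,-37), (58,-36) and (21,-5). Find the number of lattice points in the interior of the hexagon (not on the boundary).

2666

By the shoelace formula, twice the signed area is |((-11)·(-44) − (-18)·52) + ((-18)·(-25) − 10·(-44)) + (10·(-37) − 23·(-25)) + (23·(-36) − 58·(-37)) + (58·(-5) − 21·(-36)) + (21·52 − (-11)·(-5))| = 5336, so the area is 2668.
The number of boundary lattice points is Σ gcd(|Δx|,|Δy|) = gcd(7,96) + gcd(28,19) + gcd(13,12) + gcd(35,1) + gcd(37,31) + gcd(32,57) = 1+1+1+1+1+1 = 6.
By Pick's theorem A = I + B/2 − 1, so I = 2668 − 6/2 + 1 = 2666.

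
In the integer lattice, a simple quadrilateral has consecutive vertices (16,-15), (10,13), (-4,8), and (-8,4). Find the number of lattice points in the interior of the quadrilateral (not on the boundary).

Using the shoelace formula, 2A = |[16·13 − 10·(-15)] + [10·8 − (-4)·13] + [(-4)·4 − (-8)·8] + [(-8)·(-15) − 16·4]| = 594, so the area is 297.
The number of boundary lattice points is Σ gcd(|Δx|,|Δy|) = gcd(6,28) + gcd(14,5) + gcd(4,4) + gcd(24,19) = 2+1+4+1 = 8.
Pick's theorem gives I = A − B/2 + 1 = 297 − 8/2 + 1 = 294.

294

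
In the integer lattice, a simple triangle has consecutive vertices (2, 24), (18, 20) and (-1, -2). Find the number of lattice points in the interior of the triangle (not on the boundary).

212

By the shoelace formula, twice the signed area is |[2·20 − 18·24] + [18·(-2) − (-1)·20] + [(-1)·24 − 2·(-2)]| = 428, so the area is 214.
Along each edge there are gcd(|Δx|,|Δy|)+1 lattice points, so counting each shared vertex once the boundary has gcd(16,4) + gcd(19,22) + gcd(3,26) = 4+1+1 = 6.
By Pick's theorem A = I + B/2 − 1, so I = 214 − 6/2 + 1 = 212.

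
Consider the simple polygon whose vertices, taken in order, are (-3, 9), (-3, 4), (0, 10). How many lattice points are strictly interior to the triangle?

By the shoelace formula, twice the signed area is |((-3)·4 − (-3)·9) + ((-3)·10 − 0·4) + (0·9 − (-3)·10)| = 15, so the area is 15/2.
Summing gcd(|Δx|,|Δy|) over the edges gives the boundary count: gcd(0,5) + gcd(3,6) + gcd(3,1) = 5+3+1 = 9.
By Pick's theorem A = I + B/2 − 1, so I = 15/2 − 9/2 + 1 = 4.

4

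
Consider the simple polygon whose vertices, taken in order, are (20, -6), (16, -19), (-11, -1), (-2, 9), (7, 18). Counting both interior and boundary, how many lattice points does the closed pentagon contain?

567

By the shoelace formula, twice the signed area is |(20·(-19) − 16·(-6)) + (16·(-1) − (-11)·(-19)) + ((-11)·9 − (-2)·(-1)) + ((-2)·18 − 7·9) + (7·(-6) − 20·18)| = 1111, so the area is 1111/2.
Along each edge there are gcd(|Δx|,|Δy|)+1 lattice points, so counting each shared vertex once the boundary has gcd(4,13) + gcd(27,18) + gcd(9,10) + gcd(9,9) + gcd(13,24) = 1+9+1+9+1 = 21.
Pick's theorem gives I = A − B/2 + 1 = 1111/2 − 21/2 + 1 = 546, so the closed region contains I + B = 546 + 21 = 567 lattice points.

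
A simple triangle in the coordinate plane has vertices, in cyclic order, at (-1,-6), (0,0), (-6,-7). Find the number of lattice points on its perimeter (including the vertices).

Along each edge there are gcd(|Δx|,|Δy|)+1 lattice points, so counting each shared vertex once the boundary has gcd(1,6) + gcd(6,7) + gcd(5,1) = 1+1+1 = 3.

3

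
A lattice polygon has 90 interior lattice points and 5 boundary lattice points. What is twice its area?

183

By Pick's theorem, A = I + B/2 − 1 = 90 + 5/2 − 1 = 183/2.
Hence 2A = 183.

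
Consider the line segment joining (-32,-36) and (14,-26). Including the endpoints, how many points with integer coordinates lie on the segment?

3

The number of lattice points on a segment between lattice points is gcd(|Δx|,|Δy|) + 1 = gcd(46,10) + 1 = 2 + 1 = 3.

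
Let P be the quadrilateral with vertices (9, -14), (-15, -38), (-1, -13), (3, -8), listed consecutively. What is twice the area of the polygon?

318

By the shoelace formula, twice the signed area is |(9·(-38) − (-15)·(-14)) + ((-15)·(-13) − (-1)·(-38)) + ((-1)·(-8) − 3·(-13)) + (3·(-14) − 9·(-8))| = 318, so the area is 159.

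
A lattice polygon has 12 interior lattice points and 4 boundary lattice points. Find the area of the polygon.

13

Pick's theorem states A = I + B/2 − 1, so A = 12 + 4/2 − 1 = 13.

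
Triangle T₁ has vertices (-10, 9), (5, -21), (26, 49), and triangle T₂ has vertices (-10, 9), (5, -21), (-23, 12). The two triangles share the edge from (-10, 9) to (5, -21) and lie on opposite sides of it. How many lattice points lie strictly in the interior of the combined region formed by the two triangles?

The union is the simple quadrilateral with vertices (-10, 9), (26, 49), (5, -21), (-23, 12) in order.
Using the shoelace formula, 2A = |((-10)·49 − 26·9) + (26·(-21) − 5·49) + (5·12 − (-23)·(-21)) + ((-23)·9 − (-10)·12)| = 2025, so the area is 1012.5.
Along each edge there are gcd(|Δx|,|Δy|)+1 lattice points, so counting each shared vertex once the boundary has gcd(36,40) + gcd(21,70) + gcd(28,33) + gcd(13,3) = 4+7+1+1 = 13.
By Pick's theorem I = A − B/2 + 1 = 1012.5 − 13/2 + 1 = 1007.

1007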